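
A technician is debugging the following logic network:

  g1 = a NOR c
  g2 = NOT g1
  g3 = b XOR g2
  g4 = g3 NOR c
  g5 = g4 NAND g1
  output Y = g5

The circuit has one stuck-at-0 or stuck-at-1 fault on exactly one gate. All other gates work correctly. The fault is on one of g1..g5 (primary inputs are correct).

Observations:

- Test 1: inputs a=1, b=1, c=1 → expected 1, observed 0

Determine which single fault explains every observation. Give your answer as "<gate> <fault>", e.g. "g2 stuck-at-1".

g5 stuck-at-0

Fault-free values for test 1 (a=1, b=1, c=1): g1=0, g2=1, g3=0, g4=0, g5=1, giving Y=1. Observed 0.
Test 1: faults giving observed 0 are {g5 stuck-at-0}.
Only g5 stuck-at-0 is consistent with every test.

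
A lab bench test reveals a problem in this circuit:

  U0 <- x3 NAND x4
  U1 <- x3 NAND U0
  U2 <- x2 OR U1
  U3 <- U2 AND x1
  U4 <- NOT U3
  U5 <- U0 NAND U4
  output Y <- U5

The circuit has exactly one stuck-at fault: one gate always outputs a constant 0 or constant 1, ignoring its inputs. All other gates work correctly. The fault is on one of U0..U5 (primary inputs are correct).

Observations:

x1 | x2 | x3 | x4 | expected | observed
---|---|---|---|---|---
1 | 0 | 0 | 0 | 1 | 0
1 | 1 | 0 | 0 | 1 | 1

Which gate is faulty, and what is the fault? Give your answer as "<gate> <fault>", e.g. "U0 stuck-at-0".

Fault-free values for test 1 (x1=1, x2=0, x3=0, x4=0): U0=1, U1=1, U2=1, U3=1, U4=0, U5=1, giving Y=1. Observed 0.
Test 1: faults giving observed 0 are {U1 stuck-at-0, U2 stuck-at-0, U3 stuck-at-0, U4 stuck-at-1, U5 stuck-at-0}.
Test 2 (x1=1, x2=1, x3=0, x4=0): fault-free U0=1, U1=1, U2=1, U3=1, U4=0, U5=1 → 1; observed 1. Eliminates U2 stuck-at-0, U3 stuck-at-0, U4 stuck-at-1, U5 stuck-at-0.
Only U1 stuck-at-0 is consistent with every test.

U1 stuck-at-0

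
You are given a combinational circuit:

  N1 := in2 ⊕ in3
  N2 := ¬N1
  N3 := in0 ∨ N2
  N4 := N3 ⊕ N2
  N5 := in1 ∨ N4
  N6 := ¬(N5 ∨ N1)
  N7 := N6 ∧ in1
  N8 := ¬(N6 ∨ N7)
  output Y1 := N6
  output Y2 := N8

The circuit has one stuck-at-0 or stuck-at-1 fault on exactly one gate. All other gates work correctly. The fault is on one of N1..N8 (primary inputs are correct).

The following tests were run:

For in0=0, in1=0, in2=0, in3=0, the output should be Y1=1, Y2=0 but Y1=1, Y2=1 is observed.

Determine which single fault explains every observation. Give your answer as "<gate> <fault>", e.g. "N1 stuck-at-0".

N8 stuck-at-1

Fault-free values for test 1 (in0=0, in1=0, in2=0, in3=0): N1=0, N2=1, N3=1, N4=0, N5=0, N6=1, N7=0, N8=0, giving Y1=1, Y2=0. Observed Y1=1, Y2=1.
Test 1: faults giving observed Y1=1, Y2=1 are {N8 stuck-at-1}.
Only N8 stuck-at-1 is consistent with every test.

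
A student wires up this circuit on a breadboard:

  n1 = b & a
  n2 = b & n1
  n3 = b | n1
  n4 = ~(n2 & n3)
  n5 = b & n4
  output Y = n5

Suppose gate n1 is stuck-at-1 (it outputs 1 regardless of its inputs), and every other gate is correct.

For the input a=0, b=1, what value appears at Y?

Propagate with n1 forced: n1=1 [stuck-at-1], n2=1, n3=1, n4=0, n5=0.
So Y = 0. (Without the fault it would be 1.)

0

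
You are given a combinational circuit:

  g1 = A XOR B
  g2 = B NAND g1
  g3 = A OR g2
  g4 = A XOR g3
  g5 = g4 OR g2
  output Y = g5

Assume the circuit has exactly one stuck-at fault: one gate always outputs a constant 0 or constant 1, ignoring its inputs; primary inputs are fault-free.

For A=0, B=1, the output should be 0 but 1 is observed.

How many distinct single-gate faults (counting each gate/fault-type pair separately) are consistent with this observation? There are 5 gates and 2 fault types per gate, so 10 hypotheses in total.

5

Fault-free: g1=1, g2=0, g3=0, g4=0, g5=0 → 0. Observed 1.
  g1 stuck-at-0: output 1 ✓
  g1 stuck-at-1: output 0 ✗
  g2 stuck-at-0: output 0 ✗
  g2 stuck-at-1: output 1 ✓
  g3 stuck-at-0: output 0 ✗
  g3 stuck-at-1: output 1 ✓
  g4 stuck-at-0: output 0 ✗
  g4 stuck-at-1: output 1 ✓
  g5 stuck-at-0: output 0 ✗
  g5 stuck-at-1: output 1 ✓
Consistent faults: {g1 stuck-at-0, g2 stuck-at-1, g3 stuck-at-1, g4 stuck-at-1, g5 stuck-at-1} — 5 in all.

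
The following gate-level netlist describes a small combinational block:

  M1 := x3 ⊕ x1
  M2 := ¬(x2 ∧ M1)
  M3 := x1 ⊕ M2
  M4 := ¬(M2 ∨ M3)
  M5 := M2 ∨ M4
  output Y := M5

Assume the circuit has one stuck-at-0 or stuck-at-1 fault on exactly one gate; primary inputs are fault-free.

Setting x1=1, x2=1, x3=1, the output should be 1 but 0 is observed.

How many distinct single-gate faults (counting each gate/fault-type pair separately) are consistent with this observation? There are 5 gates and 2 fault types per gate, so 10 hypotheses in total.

3

Fault-free: M1=0, M2=1, M3=0, M4=0, M5=1 → 1. Observed 0.
  M1 stuck-at-0: output 1 ✗
  M1 stuck-at-1: output 0 ✓
  M2 stuck-at-0: output 0 ✓
  M2 stuck-at-1: output 1 ✗
  M3 stuck-at-0: output 1 ✗
  M3 stuck-at-1: output 1 ✗
  M4 stuck-at-0: output 1 ✗
  M4 stuck-at-1: output 1 ✗
  M5 stuck-at-0: output 0 ✓
  M5 stuck-at-1: output 1 ✗
Consistent faults: {M1 stuck-at-1, M2 stuck-at-0, M5 stuck-at-0} — 3 in all.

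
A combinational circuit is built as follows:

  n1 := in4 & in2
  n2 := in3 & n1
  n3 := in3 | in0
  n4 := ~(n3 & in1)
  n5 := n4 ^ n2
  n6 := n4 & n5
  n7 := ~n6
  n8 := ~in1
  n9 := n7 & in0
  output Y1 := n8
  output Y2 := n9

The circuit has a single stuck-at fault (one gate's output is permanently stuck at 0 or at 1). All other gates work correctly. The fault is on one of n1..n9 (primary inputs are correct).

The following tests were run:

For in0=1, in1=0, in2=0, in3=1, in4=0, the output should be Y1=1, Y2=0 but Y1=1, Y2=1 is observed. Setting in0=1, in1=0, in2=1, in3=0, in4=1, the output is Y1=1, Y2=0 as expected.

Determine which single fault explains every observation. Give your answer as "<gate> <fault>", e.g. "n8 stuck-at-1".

Fault-free values for test 1 (in0=1, in1=0, in2=0, in3=1, in4=0): n1=0, n2=0, n3=1, n4=1, n5=1, n6=1, n7=0, n8=1, n9=0, giving Y1=1, Y2=0. Observed Y1=1, Y2=1.
Test 1: faults giving observed Y1=1, Y2=1 are {n1 stuck-at-1, n2 stuck-at-1, n4 stuck-at-0, n5 stuck-at-0, n6 stuck-at-0, n7 stuck-at-1, n9 stuck-at-1}.
Test 2 (in0=1, in1=0, in2=1, in3=0, in4=1): fault-free n1=1, n2=0, n3=1, n4=1, n5=1, n6=1, n7=0, n8=1, n9=0 → Y1=1, Y2=0; observed Y1=1, Y2=0. Eliminates n2 stuck-at-1, n4 stuck-at-0, n5 stuck-at-0, n6 stuck-at-0, n7 stuck-at-1, n9 stuck-at-1.
Only n1 stuck-at-1 is consistent with every test.

n1 stuck-at-1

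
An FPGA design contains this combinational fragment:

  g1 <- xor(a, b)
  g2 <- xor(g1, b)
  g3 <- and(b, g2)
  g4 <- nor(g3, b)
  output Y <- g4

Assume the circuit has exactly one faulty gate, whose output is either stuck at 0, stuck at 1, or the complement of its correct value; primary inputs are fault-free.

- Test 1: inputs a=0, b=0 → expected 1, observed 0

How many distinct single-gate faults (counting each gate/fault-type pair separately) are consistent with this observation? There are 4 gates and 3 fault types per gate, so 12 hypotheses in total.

Fault-free: g1=0, g2=0, g3=0, g4=1 → 1. Observed 0.
  g1 stuck-at-0: output 1 ✗
  g1 stuck-at-1: output 1 ✗
  g1 inverted output: output 1 ✗
  g2 stuck-at-0: output 1 ✗
  g2 stuck-at-1: output 1 ✗
  g2 inverted output: output 1 ✗
  g3 stuck-at-0: output 1 ✗
  g3 stuck-at-1: output 0 ✓
  g3 inverted output: output 0 ✓
  g4 stuck-at-0: output 0 ✓
  g4 stuck-at-1: output 1 ✗
  g4 inverted output: output 0 ✓
Consistent faults: {g3 stuck-at-1, g3 inverted output, g4 stuck-at-0, g4 inverted output} — 4 in all.

4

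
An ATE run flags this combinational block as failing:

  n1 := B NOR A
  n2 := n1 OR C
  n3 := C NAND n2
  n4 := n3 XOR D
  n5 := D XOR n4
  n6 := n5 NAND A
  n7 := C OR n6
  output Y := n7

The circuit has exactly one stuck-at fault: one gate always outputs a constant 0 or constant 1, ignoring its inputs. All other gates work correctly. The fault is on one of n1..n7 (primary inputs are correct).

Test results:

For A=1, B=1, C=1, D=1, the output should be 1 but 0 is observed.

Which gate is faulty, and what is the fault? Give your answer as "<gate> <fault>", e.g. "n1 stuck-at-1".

Fault-free values for test 1 (A=1, B=1, C=1, D=1): n1=0, n2=1, n3=0, n4=1, n5=0, n6=1, n7=1, giving Y=1. Observed 0.
Test 1: faults giving observed 0 are {n7 stuck-at-0}.
Only n7 stuck-at-0 is consistent with every test.

n7 stuck-at-0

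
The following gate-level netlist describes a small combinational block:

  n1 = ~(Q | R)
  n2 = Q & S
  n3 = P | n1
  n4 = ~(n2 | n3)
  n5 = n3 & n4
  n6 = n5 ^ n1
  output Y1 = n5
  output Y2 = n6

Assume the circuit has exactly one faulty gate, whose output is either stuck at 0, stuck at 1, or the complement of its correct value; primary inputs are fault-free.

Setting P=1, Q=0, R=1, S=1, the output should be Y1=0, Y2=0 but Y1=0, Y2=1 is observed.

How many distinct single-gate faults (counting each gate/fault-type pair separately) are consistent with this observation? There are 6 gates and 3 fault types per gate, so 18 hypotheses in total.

Fault-free: n1=0, n2=0, n3=1, n4=0, n5=0, n6=0 → Y1=0, Y2=0. Observed Y1=0, Y2=1.
  n1: stuck-at-1, inverted output ✓; others ✗
  n2: none of the 3 fault types match ✗
  n3: none of the 3 fault types match ✗
  n4: none of the 3 fault types match ✗
  n5: none of the 3 fault types match ✗
  n6: stuck-at-1, inverted output ✓; others ✗
Consistent faults: {n1 stuck-at-1, n1 inverted output, n6 stuck-at-1, n6 inverted output} — 4 in all.

4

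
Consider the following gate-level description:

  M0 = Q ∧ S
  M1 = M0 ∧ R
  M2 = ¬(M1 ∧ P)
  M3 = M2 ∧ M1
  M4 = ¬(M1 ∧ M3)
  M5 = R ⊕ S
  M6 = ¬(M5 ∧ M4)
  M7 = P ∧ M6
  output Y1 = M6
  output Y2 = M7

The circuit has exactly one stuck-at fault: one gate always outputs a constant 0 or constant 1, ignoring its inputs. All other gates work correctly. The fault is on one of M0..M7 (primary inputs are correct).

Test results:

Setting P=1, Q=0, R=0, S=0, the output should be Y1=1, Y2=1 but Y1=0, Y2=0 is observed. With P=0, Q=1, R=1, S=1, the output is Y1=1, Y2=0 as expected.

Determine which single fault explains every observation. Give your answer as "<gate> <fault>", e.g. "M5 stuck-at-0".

Fault-free values for test 1 (P=1, Q=0, R=0, S=0): M0=0, M1=0, M2=1, M3=0, M4=1, M5=0, M6=1, M7=1, giving Y1=1, Y2=1. Observed Y1=0, Y2=0.
Test 1: faults giving observed Y1=0, Y2=0 are {M5 stuck-at-1, M6 stuck-at-0}.
Test 2 (P=0, Q=1, R=1, S=1): fault-free M0=1, M1=1, M2=1, M3=1, M4=0, M5=0, M6=1, M7=0 → Y1=1, Y2=0; observed Y1=1, Y2=0. Eliminates M6 stuck-at-0.
Only M5 stuck-at-1 is consistent with every test.

M5 stuck-at-1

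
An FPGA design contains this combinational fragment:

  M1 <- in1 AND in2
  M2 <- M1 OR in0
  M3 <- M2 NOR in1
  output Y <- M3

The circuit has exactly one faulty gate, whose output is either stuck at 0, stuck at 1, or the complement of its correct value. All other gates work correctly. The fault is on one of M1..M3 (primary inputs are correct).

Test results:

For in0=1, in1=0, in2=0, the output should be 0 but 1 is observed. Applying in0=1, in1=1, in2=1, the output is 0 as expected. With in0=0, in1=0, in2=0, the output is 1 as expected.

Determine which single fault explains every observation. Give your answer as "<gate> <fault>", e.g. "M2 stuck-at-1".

M2 stuck-at-0

Fault-free values for test 1 (in0=1, in1=0, in2=0): M1=0, M2=1, M3=0, giving Y=0. Observed 1.
Test 1: faults giving observed 1 are {M2 stuck-at-0, M2 inverted output, M3 stuck-at-1, M3 inverted output}.
Test 2 (in0=1, in1=1, in2=1): fault-free M1=1, M2=1, M3=0 → 0; observed 0. Eliminates M3 stuck-at-1, M3 inverted output.
Test 3 (in0=0, in1=0, in2=0): fault-free M1=0, M2=0, M3=1 → 1; observed 1. Eliminates M2 inverted output.
Only M2 stuck-at-0 is consistent with every test.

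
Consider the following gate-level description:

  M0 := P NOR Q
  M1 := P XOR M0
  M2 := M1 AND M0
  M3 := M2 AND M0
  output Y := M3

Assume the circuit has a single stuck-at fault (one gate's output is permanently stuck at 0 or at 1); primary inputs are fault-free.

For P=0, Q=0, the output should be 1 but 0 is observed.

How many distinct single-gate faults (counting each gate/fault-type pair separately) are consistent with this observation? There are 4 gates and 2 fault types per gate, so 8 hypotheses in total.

4

Fault-free: M0=1, M1=1, M2=1, M3=1 → 1. Observed 0.
  M0 stuck-at-0: output 0 ✓
  M0 stuck-at-1: output 1 ✗
  M1 stuck-at-0: output 0 ✓
  M1 stuck-at-1: output 1 ✗
  M2 stuck-at-0: output 0 ✓
  M2 stuck-at-1: output 1 ✗
  M3 stuck-at-0: output 0 ✓
  M3 stuck-at-1: output 1 ✗
Consistent faults: {M0 stuck-at-0, M1 stuck-at-0, M2 stuck-at-0, M3 stuck-at-0} — 4 in all.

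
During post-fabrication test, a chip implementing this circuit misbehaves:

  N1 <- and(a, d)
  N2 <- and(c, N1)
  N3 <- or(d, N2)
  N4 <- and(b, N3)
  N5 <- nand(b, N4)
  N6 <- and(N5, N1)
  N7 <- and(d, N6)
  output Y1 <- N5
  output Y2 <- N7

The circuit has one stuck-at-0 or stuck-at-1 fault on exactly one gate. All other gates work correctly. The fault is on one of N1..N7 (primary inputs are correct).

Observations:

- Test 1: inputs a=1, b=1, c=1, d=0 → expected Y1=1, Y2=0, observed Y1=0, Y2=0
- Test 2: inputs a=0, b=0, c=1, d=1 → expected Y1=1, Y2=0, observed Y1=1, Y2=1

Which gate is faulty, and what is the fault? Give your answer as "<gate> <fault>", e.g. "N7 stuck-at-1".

N1 stuck-at-1

Fault-free values for test 1 (a=1, b=1, c=1, d=0): N1=0, N2=0, N3=0, N4=0, N5=1, N6=0, N7=0, giving Y1=1, Y2=0. Observed Y1=0, Y2=0.
Test 1: faults giving observed Y1=0, Y2=0 are {N1 stuck-at-1, N2 stuck-at-1, N3 stuck-at-1, N4 stuck-at-1, N5 stuck-at-0}.
Test 2 (a=0, b=0, c=1, d=1): fault-free N1=0, N2=0, N3=1, N4=0, N5=1, N6=0, N7=0 → Y1=1, Y2=0; observed Y1=1, Y2=1. Eliminates N2 stuck-at-1, N3 stuck-at-1, N4 stuck-at-1, N5 stuck-at-0.
Only N1 stuck-at-1 is consistent with every test.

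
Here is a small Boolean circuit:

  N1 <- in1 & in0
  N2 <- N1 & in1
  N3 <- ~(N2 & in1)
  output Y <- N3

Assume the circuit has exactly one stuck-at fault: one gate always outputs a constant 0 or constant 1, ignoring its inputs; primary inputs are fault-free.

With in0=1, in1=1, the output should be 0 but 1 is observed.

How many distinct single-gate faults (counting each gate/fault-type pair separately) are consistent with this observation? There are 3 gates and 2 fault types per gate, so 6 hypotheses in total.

3

Fault-free: N1=1, N2=1, N3=0 → 0. Observed 1.
  N1 stuck-at-0: output 1 ✓
  N1 stuck-at-1: output 0 ✗
  N2 stuck-at-0: output 1 ✓
  N2 stuck-at-1: output 0 ✗
  N3 stuck-at-0: output 0 ✗
  N3 stuck-at-1: output 1 ✓
Consistent faults: {N1 stuck-at-0, N2 stuck-at-0, N3 stuck-at-1} — 3 in all.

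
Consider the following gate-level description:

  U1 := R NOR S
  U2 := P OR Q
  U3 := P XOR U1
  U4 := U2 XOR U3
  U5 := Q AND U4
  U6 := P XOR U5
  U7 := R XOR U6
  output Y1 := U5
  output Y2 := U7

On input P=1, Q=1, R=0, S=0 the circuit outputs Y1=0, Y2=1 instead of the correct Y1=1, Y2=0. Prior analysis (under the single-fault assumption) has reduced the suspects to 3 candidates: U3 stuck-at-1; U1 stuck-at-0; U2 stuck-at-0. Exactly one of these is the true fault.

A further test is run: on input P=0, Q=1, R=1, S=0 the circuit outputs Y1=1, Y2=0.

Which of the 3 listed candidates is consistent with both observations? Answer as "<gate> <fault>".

Evaluate each candidate on input P=0, Q=1, R=1, S=0:
  U3 stuck-at-1: U1=0, U2=1, U3=1 [stuck-at-1], U4=0, U5=0, U6=0, U7=1 → Y1=0, Y2=1 — eliminated
  U1 stuck-at-0: U1=0 [stuck-at-0], U2=1, U3=0, U4=1, U5=1, U6=1, U7=0 → Y1=1, Y2=0 — matches
  U2 stuck-at-0: U1=0, U2=0 [stuck-at-0], U3=0, U4=0, U5=0, U6=0, U7=1 → Y1=0, Y2=1 — eliminated
Only U1 stuck-at-0 reproduces the observed Y1=1, Y2=0.

U1 stuck-at-0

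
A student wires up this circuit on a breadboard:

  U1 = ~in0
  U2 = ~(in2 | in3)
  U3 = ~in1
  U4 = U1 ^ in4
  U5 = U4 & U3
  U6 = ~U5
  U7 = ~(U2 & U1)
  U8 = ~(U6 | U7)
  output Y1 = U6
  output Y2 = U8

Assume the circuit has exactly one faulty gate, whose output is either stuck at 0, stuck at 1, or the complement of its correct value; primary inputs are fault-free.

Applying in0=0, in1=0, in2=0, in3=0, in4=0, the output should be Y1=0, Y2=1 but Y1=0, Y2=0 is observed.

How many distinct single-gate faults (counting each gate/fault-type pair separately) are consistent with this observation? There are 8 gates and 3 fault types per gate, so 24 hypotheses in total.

Fault-free: U1=1, U2=1, U3=1, U4=1, U5=1, U6=0, U7=0, U8=1 → Y1=0, Y2=1. Observed Y1=0, Y2=0.
  U1: none of the 3 fault types match ✗
  U2: stuck-at-0, inverted output ✓; others ✗
  U3: none of the 3 fault types match ✗
  U4: none of the 3 fault types match ✗
  U5: none of the 3 fault types match ✗
  U6: none of the 3 fault types match ✗
  U7: stuck-at-1, inverted output ✓; others ✗
  U8: stuck-at-0, inverted output ✓; others ✗
Consistent faults: {U2 stuck-at-0, U2 inverted output, U7 stuck-at-1, U7 inverted output, U8 stuck-at-0, U8 inverted output} — 6 in all.

6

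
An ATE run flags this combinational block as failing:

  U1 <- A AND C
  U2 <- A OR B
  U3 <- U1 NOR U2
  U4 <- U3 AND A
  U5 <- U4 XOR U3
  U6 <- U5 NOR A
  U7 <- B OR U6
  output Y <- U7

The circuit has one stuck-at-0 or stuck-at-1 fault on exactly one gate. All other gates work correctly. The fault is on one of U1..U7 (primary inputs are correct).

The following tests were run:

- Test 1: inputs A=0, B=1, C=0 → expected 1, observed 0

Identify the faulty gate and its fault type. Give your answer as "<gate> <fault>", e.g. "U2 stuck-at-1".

U7 stuck-at-0

Fault-free values for test 1 (A=0, B=1, C=0): U1=0, U2=1, U3=0, U4=0, U5=0, U6=1, U7=1, giving Y=1. Observed 0.
Test 1: faults giving observed 0 are {U7 stuck-at-0}.
Only U7 stuck-at-0 is consistent with every test.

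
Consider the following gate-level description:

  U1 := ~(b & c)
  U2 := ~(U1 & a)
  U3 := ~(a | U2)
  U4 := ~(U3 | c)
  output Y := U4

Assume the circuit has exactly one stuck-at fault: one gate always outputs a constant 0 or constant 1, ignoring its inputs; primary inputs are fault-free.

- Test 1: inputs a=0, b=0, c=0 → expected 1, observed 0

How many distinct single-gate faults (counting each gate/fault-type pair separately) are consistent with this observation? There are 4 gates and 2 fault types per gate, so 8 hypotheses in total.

Fault-free: U1=1, U2=1, U3=0, U4=1 → 1. Observed 0.
  U1 stuck-at-0: output 1 ✗
  U1 stuck-at-1: output 1 ✗
  U2 stuck-at-0: output 0 ✓
  U2 stuck-at-1: output 1 ✗
  U3 stuck-at-0: output 1 ✗
  U3 stuck-at-1: output 0 ✓
  U4 stuck-at-0: output 0 ✓
  U4 stuck-at-1: output 1 ✗
Consistent faults: {U2 stuck-at-0, U3 stuck-at-1, U4 stuck-at-0} — 3 in all.

3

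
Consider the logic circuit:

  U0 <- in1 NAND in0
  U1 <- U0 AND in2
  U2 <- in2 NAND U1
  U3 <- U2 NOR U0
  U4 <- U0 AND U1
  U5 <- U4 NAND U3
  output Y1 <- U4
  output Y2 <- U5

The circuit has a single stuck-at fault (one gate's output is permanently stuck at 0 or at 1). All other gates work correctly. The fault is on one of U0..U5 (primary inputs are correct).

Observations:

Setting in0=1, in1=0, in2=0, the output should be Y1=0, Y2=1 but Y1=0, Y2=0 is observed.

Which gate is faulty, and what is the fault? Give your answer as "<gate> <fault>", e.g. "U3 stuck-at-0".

Fault-free values for test 1 (in0=1, in1=0, in2=0): U0=1, U1=0, U2=1, U3=0, U4=0, U5=1, giving Y1=0, Y2=1. Observed Y1=0, Y2=0.
Test 1: faults giving observed Y1=0, Y2=0 are {U5 stuck-at-0}.
Only U5 stuck-at-0 is consistent with every test.

U5 stuck-at-0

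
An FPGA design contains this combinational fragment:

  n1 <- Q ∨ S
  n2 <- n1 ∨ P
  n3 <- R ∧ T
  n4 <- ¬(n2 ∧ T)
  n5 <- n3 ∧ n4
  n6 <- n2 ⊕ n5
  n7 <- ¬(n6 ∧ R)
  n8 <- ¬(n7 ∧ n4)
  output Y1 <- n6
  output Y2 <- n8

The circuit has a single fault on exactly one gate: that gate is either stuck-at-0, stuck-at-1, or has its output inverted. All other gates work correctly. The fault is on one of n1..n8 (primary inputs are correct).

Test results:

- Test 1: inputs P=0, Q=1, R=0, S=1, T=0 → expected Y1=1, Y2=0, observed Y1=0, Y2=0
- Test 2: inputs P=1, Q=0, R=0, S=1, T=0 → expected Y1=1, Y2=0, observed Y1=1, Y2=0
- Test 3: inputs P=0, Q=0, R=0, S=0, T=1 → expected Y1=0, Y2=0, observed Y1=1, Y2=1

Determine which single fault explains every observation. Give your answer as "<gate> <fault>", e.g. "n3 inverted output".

n1 inverted output

Fault-free values for test 1 (P=0, Q=1, R=0, S=1, T=0): n1=1, n2=1, n3=0, n4=1, n5=0, n6=1, n7=1, n8=0, giving Y1=1, Y2=0. Observed Y1=0, Y2=0.
Test 1: faults giving observed Y1=0, Y2=0 are {n1 stuck-at-0, n1 inverted output, n2 stuck-at-0, n2 inverted output, n3 stuck-at-1, n3 inverted output, n5 stuck-at-1, n5 inverted output, n6 stuck-at-0, n6 inverted output}.
Test 2 (P=1, Q=0, R=0, S=1, T=0): fault-free n1=1, n2=1, n3=0, n4=1, n5=0, n6=1, n7=1, n8=0 → Y1=1, Y2=0; observed Y1=1, Y2=0. Eliminates n2 stuck-at-0, n2 inverted output, n3 stuck-at-1, n3 inverted output, n5 stuck-at-1, n5 inverted output, n6 stuck-at-0, n6 inverted output.
Test 3 (P=0, Q=0, R=0, S=0, T=1): fault-free n1=0, n2=0, n3=0, n4=1, n5=0, n6=0, n7=1, n8=0 → Y1=0, Y2=0; observed Y1=1, Y2=1. Eliminates n1 stuck-at-0.
Only n1 inverted output is consistent with every test.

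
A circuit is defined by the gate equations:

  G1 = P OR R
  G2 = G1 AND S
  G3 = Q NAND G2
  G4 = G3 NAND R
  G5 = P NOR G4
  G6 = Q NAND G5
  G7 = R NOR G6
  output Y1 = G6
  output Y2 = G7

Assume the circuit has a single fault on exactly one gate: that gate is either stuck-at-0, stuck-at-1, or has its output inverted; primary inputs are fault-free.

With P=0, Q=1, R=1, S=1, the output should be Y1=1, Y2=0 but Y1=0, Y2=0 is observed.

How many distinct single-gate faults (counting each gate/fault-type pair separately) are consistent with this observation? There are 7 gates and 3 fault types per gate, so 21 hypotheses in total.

12

Fault-free: G1=1, G2=1, G3=0, G4=1, G5=0, G6=1, G7=0 → Y1=1, Y2=0. Observed Y1=0, Y2=0.
  G1: stuck-at-0, inverted output ✓; others ✗
  G2: stuck-at-0, inverted output ✓; others ✗
  G3: stuck-at-1, inverted output ✓; others ✗
  G4: stuck-at-0, inverted output ✓; others ✗
  G5: stuck-at-1, inverted output ✓; others ✗
  G6: stuck-at-0, inverted output ✓; others ✗
  G7: none of the 3 fault types match ✗
Consistent faults: {G1 stuck-at-0, G1 inverted output, G2 stuck-at-0, G2 inverted output, G3 stuck-at-1, G3 inverted output, G4 stuck-at-0, G4 inverted output, G5 stuck-at-1, G5 inverted output, G6 stuck-at-0, G6 inverted output} — 12 in all.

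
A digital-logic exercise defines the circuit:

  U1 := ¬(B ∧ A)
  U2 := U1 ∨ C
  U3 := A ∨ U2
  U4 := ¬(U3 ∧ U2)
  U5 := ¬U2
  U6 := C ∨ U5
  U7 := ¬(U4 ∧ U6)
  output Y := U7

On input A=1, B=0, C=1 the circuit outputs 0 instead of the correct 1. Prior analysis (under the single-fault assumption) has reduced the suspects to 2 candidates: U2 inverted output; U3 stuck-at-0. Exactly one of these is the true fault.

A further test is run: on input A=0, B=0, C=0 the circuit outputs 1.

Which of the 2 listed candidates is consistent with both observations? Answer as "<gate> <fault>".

Evaluate each candidate on input A=0, B=0, C=0:
  U2 inverted output: U1=1, U2=0 [inverted output], U3=0, U4=1, U5=1, U6=1, U7=0 → 0 — eliminated
  U3 stuck-at-0: U1=1, U2=1, U3=0 [stuck-at-0], U4=1, U5=0, U6=0, U7=1 → 1 — matches
Only U3 stuck-at-0 reproduces the observed 1.

U3 stuck-at-0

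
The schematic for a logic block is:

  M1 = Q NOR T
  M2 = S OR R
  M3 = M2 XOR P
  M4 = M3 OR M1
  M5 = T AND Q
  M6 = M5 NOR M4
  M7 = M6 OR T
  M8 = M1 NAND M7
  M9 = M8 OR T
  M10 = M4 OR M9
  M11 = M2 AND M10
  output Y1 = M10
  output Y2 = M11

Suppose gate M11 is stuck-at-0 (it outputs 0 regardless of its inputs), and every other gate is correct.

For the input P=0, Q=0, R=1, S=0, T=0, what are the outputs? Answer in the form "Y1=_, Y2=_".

Y1=1, Y2=0

Propagate with M11 forced: M1=1, M2=1, M3=1, M4=1, M5=0, M6=0, M7=0, M8=1, M9=1, M10=1, M11=0 [stuck-at-0].
So the outputs are Y1=1, Y2=0. (Without the fault they would be Y1=1, Y2=1.)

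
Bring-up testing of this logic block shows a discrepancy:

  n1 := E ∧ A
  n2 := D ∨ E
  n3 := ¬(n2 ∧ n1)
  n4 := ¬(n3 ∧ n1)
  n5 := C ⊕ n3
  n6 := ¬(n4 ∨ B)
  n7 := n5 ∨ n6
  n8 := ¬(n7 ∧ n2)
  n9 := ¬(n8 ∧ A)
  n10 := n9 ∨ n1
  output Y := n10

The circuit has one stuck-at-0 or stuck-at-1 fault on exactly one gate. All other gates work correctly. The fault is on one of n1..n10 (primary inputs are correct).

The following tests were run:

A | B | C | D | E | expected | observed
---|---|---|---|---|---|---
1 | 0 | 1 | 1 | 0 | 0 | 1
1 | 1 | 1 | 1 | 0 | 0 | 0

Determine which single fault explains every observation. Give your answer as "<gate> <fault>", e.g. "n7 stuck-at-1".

Fault-free values for test 1 (A=1, B=0, C=1, D=1, E=0): n1=0, n2=1, n3=1, n4=1, n5=0, n6=0, n7=0, n8=1, n9=0, n10=0, giving Y=0. Observed 1.
Test 1: faults giving observed 1 are {n1 stuck-at-1, n3 stuck-at-0, n4 stuck-at-0, n5 stuck-at-1, n6 stuck-at-1, n7 stuck-at-1, n8 stuck-at-0, n9 stuck-at-1, n10 stuck-at-1}.
Test 2 (A=1, B=1, C=1, D=1, E=0): fault-free n1=0, n2=1, n3=1, n4=1, n5=0, n6=0, n7=0, n8=1, n9=0, n10=0 → 0; observed 0. Eliminates n1 stuck-at-1, n3 stuck-at-0, n5 stuck-at-1, n6 stuck-at-1, n7 stuck-at-1, n8 stuck-at-0, n9 stuck-at-1, n10 stuck-at-1.
Only n4 stuck-at-0 is consistent with every test.

n4 stuck-at-0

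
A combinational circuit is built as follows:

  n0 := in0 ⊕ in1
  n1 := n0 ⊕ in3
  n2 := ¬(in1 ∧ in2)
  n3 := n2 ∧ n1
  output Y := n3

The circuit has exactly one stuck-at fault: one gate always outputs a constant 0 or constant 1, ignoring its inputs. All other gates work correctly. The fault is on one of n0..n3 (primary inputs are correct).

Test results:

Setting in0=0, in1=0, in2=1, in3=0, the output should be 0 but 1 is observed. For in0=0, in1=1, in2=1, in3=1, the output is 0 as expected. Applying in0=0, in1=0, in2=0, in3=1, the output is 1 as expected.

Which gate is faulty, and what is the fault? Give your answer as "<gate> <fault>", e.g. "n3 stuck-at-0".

Fault-free values for test 1 (in0=0, in1=0, in2=1, in3=0): n0=0, n1=0, n2=1, n3=0, giving Y=0. Observed 1.
Test 1: faults giving observed 1 are {n0 stuck-at-1, n1 stuck-at-1, n3 stuck-at-1}.
Test 2 (in0=0, in1=1, in2=1, in3=1): fault-free n0=1, n1=0, n2=0, n3=0 → 0; observed 0. Eliminates n3 stuck-at-1.
Test 3 (in0=0, in1=0, in2=0, in3=1): fault-free n0=0, n1=1, n2=1, n3=1 → 1; observed 1. Eliminates n0 stuck-at-1.
Only n1 stuck-at-1 is consistent with every test.

n1 stuck-at-1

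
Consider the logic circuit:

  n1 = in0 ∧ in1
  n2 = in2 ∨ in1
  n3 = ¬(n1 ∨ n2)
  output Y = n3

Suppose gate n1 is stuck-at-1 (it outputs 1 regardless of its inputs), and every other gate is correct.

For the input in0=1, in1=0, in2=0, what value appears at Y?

Propagate with n1 forced: n1=1 [stuck-at-1], n2=0, n3=0.
So Y = 0. (Without the fault it would be 1.)

0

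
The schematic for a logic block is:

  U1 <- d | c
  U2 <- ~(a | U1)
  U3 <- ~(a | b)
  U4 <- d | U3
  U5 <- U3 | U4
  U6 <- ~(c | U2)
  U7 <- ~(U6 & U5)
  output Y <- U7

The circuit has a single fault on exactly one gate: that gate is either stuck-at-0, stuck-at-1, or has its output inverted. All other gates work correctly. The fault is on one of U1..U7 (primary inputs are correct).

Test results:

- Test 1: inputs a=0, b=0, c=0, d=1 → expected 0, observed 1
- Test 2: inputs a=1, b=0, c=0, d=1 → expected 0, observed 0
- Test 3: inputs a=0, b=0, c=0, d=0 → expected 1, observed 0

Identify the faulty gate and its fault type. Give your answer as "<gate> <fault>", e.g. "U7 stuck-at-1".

U1 inverted output

Fault-free values for test 1 (a=0, b=0, c=0, d=1): U1=1, U2=0, U3=1, U4=1, U5=1, U6=1, U7=0, giving Y=0. Observed 1.
Test 1: faults giving observed 1 are {U1 stuck-at-0, U1 inverted output, U2 stuck-at-1, U2 inverted output, U5 stuck-at-0, U5 inverted output, U6 stuck-at-0, U6 inverted output, U7 stuck-at-1, U7 inverted output}.
Test 2 (a=1, b=0, c=0, d=1): fault-free U1=1, U2=0, U3=0, U4=1, U5=1, U6=1, U7=0 → 0; observed 0. Eliminates U2 stuck-at-1, U2 inverted output, U5 stuck-at-0, U5 inverted output, U6 stuck-at-0, U6 inverted output, U7 stuck-at-1, U7 inverted output.
Test 3 (a=0, b=0, c=0, d=0): fault-free U1=0, U2=1, U3=1, U4=1, U5=1, U6=0, U7=1 → 1; observed 0. Eliminates U1 stuck-at-0.
Only U1 inverted output is consistent with every test.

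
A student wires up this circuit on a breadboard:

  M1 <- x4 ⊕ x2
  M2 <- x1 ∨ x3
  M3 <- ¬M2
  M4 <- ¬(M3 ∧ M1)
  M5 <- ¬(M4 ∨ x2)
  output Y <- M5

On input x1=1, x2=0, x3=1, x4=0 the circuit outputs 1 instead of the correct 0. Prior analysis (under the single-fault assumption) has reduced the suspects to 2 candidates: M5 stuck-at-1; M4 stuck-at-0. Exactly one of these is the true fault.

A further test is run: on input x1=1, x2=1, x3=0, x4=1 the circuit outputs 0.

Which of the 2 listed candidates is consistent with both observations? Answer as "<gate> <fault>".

M4 stuck-at-0

Evaluate each candidate on input x1=1, x2=1, x3=0, x4=1:
  M5 stuck-at-1: M1=0, M2=1, M3=0, M4=1, M5=1 [stuck-at-1] → 1 — eliminated
  M4 stuck-at-0: M1=0, M2=1, M3=0, M4=0 [stuck-at-0], M5=0 → 0 — matches
Only M4 stuck-at-0 reproduces the observed 0.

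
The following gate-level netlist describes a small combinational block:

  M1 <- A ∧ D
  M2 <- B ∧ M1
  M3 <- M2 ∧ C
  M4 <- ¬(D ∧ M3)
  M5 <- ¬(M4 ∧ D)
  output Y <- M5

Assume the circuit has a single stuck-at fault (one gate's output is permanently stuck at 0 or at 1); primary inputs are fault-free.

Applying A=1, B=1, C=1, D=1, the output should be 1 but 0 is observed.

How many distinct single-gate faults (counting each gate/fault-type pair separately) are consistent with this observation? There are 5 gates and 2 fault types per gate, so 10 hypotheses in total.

Fault-free: M1=1, M2=1, M3=1, M4=0, M5=1 → 1. Observed 0.
  M1 stuck-at-0: output 0 ✓
  M1 stuck-at-1: output 1 ✗
  M2 stuck-at-0: output 0 ✓
  M2 stuck-at-1: output 1 ✗
  M3 stuck-at-0: output 0 ✓
  M3 stuck-at-1: output 1 ✗
  M4 stuck-at-0: output 1 ✗
  M4 stuck-at-1: output 0 ✓
  M5 stuck-at-0: output 0 ✓
  M5 stuck-at-1: output 1 ✗
Consistent faults: {M1 stuck-at-0, M2 stuck-at-0, M3 stuck-at-0, M4 stuck-at-1, M5 stuck-at-0} — 5 in all.

5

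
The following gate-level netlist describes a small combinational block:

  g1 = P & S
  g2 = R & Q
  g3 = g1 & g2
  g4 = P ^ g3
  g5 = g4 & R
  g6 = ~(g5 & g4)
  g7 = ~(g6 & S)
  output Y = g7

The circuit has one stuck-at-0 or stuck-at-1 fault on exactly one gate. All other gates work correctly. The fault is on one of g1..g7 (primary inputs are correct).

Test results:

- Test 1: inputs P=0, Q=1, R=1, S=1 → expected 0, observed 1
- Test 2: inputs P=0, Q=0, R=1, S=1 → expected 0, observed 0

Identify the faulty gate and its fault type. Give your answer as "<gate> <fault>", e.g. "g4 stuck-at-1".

g1 stuck-at-1

Fault-free values for test 1 (P=0, Q=1, R=1, S=1): g1=0, g2=1, g3=0, g4=0, g5=0, g6=1, g7=0, giving Y=0. Observed 1.
Test 1: faults giving observed 1 are {g1 stuck-at-1, g3 stuck-at-1, g4 stuck-at-1, g6 stuck-at-0, g7 stuck-at-1}.
Test 2 (P=0, Q=0, R=1, S=1): fault-free g1=0, g2=0, g3=0, g4=0, g5=0, g6=1, g7=0 → 0; observed 0. Eliminates g3 stuck-at-1, g4 stuck-at-1, g6 stuck-at-0, g7 stuck-at-1.
Only g1 stuck-at-1 is consistent with every test.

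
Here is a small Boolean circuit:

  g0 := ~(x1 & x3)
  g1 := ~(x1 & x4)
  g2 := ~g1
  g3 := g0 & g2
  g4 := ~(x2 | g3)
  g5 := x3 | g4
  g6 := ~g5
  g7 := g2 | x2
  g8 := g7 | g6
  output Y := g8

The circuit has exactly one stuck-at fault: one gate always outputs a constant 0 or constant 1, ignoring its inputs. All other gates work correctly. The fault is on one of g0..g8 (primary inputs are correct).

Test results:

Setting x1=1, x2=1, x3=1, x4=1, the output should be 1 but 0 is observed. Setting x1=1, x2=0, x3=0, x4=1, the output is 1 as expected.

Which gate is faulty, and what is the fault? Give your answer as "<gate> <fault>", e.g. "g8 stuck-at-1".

g7 stuck-at-0

Fault-free values for test 1 (x1=1, x2=1, x3=1, x4=1): g0=0, g1=0, g2=1, g3=0, g4=0, g5=1, g6=0, g7=1, g8=1, giving Y=1. Observed 0.
Test 1: faults giving observed 0 are {g7 stuck-at-0, g8 stuck-at-0}.
Test 2 (x1=1, x2=0, x3=0, x4=1): fault-free g0=1, g1=0, g2=1, g3=1, g4=0, g5=0, g6=1, g7=1, g8=1 → 1; observed 1. Eliminates g8 stuck-at-0.
Only g7 stuck-at-0 is consistent with every test.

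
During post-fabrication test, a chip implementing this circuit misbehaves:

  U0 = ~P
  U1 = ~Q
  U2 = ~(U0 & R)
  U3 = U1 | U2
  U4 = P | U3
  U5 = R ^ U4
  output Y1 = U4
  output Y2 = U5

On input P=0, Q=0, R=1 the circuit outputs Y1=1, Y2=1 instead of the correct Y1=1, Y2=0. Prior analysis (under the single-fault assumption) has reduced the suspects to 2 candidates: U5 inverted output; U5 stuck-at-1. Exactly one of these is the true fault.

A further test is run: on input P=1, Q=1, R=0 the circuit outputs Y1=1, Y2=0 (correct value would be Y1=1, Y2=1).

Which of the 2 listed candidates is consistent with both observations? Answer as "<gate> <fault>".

U5 inverted output

Evaluate each candidate on input P=1, Q=1, R=0:
  U5 inverted output: U0=0, U1=0, U2=1, U3=1, U4=1, U5=0 [inverted output] → Y1=1, Y2=0 — matches
  U5 stuck-at-1: U0=0, U1=0, U2=1, U3=1, U4=1, U5=1 [stuck-at-1] → Y1=1, Y2=1 — eliminated
Only U5 inverted output reproduces the observed Y1=1, Y2=0.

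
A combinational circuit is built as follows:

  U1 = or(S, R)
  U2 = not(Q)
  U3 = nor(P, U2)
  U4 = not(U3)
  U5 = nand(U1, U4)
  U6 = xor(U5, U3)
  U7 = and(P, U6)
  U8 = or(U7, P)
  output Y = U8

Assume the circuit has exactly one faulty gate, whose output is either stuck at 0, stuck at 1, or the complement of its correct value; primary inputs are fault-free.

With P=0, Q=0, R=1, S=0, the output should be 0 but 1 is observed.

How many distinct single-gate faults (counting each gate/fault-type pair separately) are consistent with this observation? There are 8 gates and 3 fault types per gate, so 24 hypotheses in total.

Fault-free: U1=1, U2=1, U3=0, U4=1, U5=0, U6=0, U7=0, U8=0 → 0. Observed 1.
  U1: none of the 3 fault types match ✗
  U2: none of the 3 fault types match ✗
  U3: none of the 3 fault types match ✗
  U4: none of the 3 fault types match ✗
  U5: none of the 3 fault types match ✗
  U6: none of the 3 fault types match ✗
  U7: stuck-at-1, inverted output ✓; others ✗
  U8: stuck-at-1, inverted output ✓; others ✗
Consistent faults: {U7 stuck-at-1, U7 inverted output, U8 stuck-at-1, U8 inverted output} — 4 in all.

4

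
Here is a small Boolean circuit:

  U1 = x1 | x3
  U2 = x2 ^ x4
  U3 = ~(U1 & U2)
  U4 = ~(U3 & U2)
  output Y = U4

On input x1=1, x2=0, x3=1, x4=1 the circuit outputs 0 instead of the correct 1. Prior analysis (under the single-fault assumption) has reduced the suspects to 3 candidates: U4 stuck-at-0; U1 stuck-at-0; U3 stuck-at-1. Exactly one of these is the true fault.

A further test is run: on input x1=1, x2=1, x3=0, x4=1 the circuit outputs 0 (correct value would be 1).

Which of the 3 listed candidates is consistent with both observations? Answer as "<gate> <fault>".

Evaluate each candidate on input x1=1, x2=1, x3=0, x4=1:
  U4 stuck-at-0: U1=1, U2=0, U3=1, U4=0 [stuck-at-0] → 0 — matches
  U1 stuck-at-0: U1=0 [stuck-at-0], U2=0, U3=1, U4=1 → 1 — eliminated
  U3 stuck-at-1: U1=1, U2=0, U3=1 [stuck-at-1], U4=1 → 1 — eliminated
Only U4 stuck-at-0 reproduces the observed 0.

U4 stuck-at-0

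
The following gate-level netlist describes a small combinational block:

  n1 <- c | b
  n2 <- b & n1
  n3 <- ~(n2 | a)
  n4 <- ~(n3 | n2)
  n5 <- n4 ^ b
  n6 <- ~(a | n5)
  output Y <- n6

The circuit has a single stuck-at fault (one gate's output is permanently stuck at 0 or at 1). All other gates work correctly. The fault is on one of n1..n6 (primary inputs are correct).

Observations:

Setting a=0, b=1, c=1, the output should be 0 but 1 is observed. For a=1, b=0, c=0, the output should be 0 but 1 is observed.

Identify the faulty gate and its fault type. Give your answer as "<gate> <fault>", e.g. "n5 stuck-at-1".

Fault-free values for test 1 (a=0, b=1, c=1): n1=1, n2=1, n3=0, n4=0, n5=1, n6=0, giving Y=0. Observed 1.
Test 1: faults giving observed 1 are {n4 stuck-at-1, n5 stuck-at-0, n6 stuck-at-1}.
Test 2 (a=1, b=0, c=0): fault-free n1=0, n2=0, n3=0, n4=1, n5=1, n6=0 → 0; observed 1. Eliminates n4 stuck-at-1, n5 stuck-at-0.
Only n6 stuck-at-1 is consistent with every test.

n6 stuck-at-1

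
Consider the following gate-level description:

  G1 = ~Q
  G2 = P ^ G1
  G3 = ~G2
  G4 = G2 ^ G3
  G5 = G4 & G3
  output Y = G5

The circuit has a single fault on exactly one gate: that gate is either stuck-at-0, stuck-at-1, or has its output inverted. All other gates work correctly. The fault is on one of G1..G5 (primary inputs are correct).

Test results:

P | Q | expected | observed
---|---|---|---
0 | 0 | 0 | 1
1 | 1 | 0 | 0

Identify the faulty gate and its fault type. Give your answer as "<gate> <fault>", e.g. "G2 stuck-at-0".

G1 stuck-at-0

Fault-free values for test 1 (P=0, Q=0): G1=1, G2=1, G3=0, G4=1, G5=0, giving Y=0. Observed 1.
Test 1: faults giving observed 1 are {G1 stuck-at-0, G1 inverted output, G2 stuck-at-0, G2 inverted output, G5 stuck-at-1, G5 inverted output}.
Test 2 (P=1, Q=1): fault-free G1=0, G2=1, G3=0, G4=1, G5=0 → 0; observed 0. Eliminates G1 inverted output, G2 stuck-at-0, G2 inverted output, G5 stuck-at-1, G5 inverted output.
Only G1 stuck-at-0 is consistent with every test.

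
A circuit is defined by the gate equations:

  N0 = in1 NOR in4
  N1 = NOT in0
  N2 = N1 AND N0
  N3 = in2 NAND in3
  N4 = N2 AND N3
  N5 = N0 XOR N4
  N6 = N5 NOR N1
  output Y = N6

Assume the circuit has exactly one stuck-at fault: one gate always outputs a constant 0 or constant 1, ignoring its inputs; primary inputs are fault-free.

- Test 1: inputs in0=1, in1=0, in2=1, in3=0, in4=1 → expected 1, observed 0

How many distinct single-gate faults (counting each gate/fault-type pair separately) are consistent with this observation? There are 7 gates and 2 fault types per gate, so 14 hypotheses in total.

6

Fault-free: N0=0, N1=0, N2=0, N3=1, N4=0, N5=0, N6=1 → 1. Observed 0.
  N0 stuck-at-0: output 1 ✗
  N0 stuck-at-1: output 0 ✓
  N1 stuck-at-0: output 1 ✗
  N1 stuck-at-1: output 0 ✓
  N2 stuck-at-0: output 1 ✗
  N2 stuck-at-1: output 0 ✓
  N3 stuck-at-0: output 1 ✗
  N3 stuck-at-1: output 1 ✗
  N4 stuck-at-0: output 1 ✗
  N4 stuck-at-1: output 0 ✓
  N5 stuck-at-0: output 1 ✗
  N5 stuck-at-1: output 0 ✓
  N6 stuck-at-0: output 0 ✓
  N6 stuck-at-1: output 1 ✗
Consistent faults: {N0 stuck-at-1, N1 stuck-at-1, N2 stuck-at-1, N4 stuck-at-1, N5 stuck-at-1, N6 stuck-at-0} — 6 in all.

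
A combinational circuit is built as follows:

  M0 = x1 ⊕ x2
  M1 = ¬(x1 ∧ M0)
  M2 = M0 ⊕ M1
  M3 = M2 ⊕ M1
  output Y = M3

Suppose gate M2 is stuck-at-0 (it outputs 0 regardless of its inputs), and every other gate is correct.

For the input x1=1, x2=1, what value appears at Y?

1

Propagate with M2 forced: M0=0, M1=1, M2=0 [stuck-at-0], M3=1.
So Y = 1. (Without the fault it would be 0.)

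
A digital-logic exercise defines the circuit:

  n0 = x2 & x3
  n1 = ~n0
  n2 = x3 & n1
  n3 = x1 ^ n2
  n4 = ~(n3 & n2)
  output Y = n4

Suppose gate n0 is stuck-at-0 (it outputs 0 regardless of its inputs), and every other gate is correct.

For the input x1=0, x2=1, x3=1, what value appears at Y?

Propagate with n0 forced: n0=0 [stuck-at-0], n1=1, n2=1, n3=1, n4=0.
So Y = 0. (Without the fault it would be 1.)

0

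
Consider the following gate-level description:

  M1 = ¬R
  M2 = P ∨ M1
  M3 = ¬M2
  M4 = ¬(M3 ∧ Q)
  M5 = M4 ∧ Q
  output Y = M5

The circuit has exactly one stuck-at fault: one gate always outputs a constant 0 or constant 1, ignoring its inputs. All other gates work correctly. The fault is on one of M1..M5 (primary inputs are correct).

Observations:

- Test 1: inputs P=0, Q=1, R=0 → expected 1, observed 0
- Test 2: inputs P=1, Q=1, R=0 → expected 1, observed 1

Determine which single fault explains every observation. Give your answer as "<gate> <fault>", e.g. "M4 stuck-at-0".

Fault-free values for test 1 (P=0, Q=1, R=0): M1=1, M2=1, M3=0, M4=1, M5=1, giving Y=1. Observed 0.
Test 1: faults giving observed 0 are {M1 stuck-at-0, M2 stuck-at-0, M3 stuck-at-1, M4 stuck-at-0, M5 stuck-at-0}.
Test 2 (P=1, Q=1, R=0): fault-free M1=1, M2=1, M3=0, M4=1, M5=1 → 1; observed 1. Eliminates M2 stuck-at-0, M3 stuck-at-1, M4 stuck-at-0, M5 stuck-at-0.
Only M1 stuck-at-0 is consistent with every test.

M1 stuck-at-0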